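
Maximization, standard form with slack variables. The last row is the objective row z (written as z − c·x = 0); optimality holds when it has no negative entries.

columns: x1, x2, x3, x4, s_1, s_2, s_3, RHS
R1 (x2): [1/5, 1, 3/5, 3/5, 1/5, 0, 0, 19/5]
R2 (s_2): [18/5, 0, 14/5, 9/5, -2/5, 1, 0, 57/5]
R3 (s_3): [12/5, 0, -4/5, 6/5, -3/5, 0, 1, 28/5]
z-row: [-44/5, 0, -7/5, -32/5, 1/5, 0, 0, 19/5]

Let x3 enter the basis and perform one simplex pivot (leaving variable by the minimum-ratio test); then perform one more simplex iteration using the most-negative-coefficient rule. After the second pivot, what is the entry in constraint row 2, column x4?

Ratio test on column x3 — row 1: (19/5)/(3/5) = 19/3; row 2: (57/5)/(14/5) = 57/14; row 3: entry -4/5 ≤ 0. Minimum is 57/14 at row 2 (s_2 leaves); pivot element 14/5.
Divide row 2 by 14/5; eliminate column x3 from the other rows.
Second iteration: most negative z-row entry is -7 in column x1, so x1 enters.
Ratio test on column x1 — row 1: entry -4/7 ≤ 0; row 2: (57/14)/(9/7) = 19/6; row 3: (62/7)/(24/7) = 31/12. Minimum is 31/12 at row 3 (s_3 leaves); pivot element 24/7.
Divide row 3 by 24/7; eliminate column x1 from the other rows.
After both pivots, the entry at constraint row 2, column x4 is 0.

0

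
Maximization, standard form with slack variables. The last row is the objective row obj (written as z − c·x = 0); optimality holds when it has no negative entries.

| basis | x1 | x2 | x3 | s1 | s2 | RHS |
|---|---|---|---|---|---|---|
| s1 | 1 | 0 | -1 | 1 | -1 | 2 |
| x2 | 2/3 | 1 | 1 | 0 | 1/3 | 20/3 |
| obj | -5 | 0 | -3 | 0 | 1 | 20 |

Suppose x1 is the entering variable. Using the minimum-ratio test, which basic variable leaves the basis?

Column x1 entries and ratios — s1: 2/1 = 2; x2: (20/3)/(2/3) = 10.
Smallest ratio is 2 in the row of s1, so s1 leaves.

s1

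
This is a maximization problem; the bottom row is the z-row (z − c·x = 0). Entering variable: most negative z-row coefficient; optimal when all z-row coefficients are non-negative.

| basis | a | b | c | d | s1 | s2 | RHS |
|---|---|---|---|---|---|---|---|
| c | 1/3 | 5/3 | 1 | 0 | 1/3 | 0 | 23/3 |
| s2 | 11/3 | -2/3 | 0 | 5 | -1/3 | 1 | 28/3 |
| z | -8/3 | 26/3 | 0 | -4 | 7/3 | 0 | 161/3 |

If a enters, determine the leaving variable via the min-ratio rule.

s2

Column a entries and ratios — c: (23/3)/(1/3) = 23; s2: (28/3)/(11/3) = 28/11.
Smallest ratio is 28/11 in the row of s2, so s2 leaves.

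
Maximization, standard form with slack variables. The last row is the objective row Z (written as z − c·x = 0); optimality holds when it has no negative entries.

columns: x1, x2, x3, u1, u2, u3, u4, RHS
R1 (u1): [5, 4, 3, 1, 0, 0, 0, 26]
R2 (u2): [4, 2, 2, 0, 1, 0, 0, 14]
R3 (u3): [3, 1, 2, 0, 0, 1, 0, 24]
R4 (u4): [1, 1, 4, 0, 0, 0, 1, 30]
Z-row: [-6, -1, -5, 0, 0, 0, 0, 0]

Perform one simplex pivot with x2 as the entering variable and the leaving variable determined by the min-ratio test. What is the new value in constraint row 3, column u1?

Ratio test on column x2 — row 1: 26/4 = 13/2; row 2: 14/2 = 7; row 3: 24/1 = 24; row 4: 30/1 = 30. Minimum is 13/2 at row 1 (u1 leaves); pivot element 4.
Divide row 1 by 4; eliminate column x2 from the other rows.
Row 3 update in column u1: 0 − 1·(1/4) = -1/4.

-1/4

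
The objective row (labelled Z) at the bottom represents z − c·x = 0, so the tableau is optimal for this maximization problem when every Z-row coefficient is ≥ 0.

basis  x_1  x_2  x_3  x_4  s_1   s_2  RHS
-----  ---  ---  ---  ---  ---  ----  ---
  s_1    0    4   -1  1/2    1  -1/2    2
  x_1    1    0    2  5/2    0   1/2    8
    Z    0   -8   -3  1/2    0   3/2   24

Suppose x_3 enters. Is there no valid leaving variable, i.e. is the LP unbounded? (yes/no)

no

Column x_3 has positive entries in row(s) 2, so the ratio test bounds it — not unbounded.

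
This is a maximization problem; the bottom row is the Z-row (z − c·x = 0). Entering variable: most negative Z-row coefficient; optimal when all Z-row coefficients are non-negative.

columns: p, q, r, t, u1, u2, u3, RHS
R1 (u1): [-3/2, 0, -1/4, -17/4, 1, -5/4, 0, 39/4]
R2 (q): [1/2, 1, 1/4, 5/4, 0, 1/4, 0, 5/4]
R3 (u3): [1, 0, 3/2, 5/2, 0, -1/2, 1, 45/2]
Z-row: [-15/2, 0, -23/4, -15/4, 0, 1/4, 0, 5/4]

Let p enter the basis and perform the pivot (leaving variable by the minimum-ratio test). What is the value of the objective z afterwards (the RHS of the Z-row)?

Ratio test on column p — row 1: entry -3/2 ≤ 0; row 2: (5/4)/(1/2) = 5/2; row 3: (45/2)/1 = 45/2. Minimum is 5/2 at row 2 (q leaves); pivot element 1/2.
Pivot on row 2; the Z-row RHS becomes 5/4 − (-15/2)·(5/2) = 20.

20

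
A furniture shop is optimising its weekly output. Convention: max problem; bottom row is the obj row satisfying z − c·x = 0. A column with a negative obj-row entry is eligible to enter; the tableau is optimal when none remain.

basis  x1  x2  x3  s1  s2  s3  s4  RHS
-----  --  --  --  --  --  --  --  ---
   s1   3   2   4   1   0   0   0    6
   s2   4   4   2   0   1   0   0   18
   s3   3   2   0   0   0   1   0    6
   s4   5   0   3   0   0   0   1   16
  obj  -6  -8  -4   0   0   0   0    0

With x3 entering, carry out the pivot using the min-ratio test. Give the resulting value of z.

Ratio test on column x3 — row 1: 6/4 = 3/2; row 2: 18/2 = 9; row 3: entry 0 ≤ 0; row 4: 16/3 = 16/3. Minimum is 3/2 at row 1 (s1 leaves); pivot element 4.
Pivot on row 1; the obj-row RHS becomes 0 − (-4)·(3/2) = 6.

6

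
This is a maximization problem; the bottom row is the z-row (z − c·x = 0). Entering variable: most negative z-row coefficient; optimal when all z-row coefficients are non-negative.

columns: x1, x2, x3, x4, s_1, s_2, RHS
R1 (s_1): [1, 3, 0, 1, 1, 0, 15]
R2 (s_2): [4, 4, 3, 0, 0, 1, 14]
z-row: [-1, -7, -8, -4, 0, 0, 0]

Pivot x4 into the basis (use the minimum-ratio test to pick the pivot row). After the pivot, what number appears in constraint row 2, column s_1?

0

Ratio test on column x4 — row 1: 15/1 = 15; row 2: entry 0 ≤ 0. Minimum is 15 at row 1 (s_1 leaves); pivot element 1.
Divide row 1 by 1; eliminate column x4 from the other rows.
Row 2 update in column s_1: 0 − 0·1 = 0.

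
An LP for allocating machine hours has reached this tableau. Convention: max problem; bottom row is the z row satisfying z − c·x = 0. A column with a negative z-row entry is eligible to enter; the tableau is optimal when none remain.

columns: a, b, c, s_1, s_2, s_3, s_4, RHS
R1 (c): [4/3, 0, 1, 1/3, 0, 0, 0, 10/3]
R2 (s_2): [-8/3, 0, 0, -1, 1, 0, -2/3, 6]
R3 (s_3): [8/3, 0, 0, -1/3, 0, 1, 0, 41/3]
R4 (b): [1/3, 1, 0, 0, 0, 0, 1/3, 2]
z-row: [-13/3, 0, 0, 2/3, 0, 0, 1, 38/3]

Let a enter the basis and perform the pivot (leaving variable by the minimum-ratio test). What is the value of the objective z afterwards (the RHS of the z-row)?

47/2

Ratio test on column a — row 1: (10/3)/(4/3) = 5/2; row 2: entry -8/3 ≤ 0; row 3: (41/3)/(8/3) = 41/8; row 4: 2/(1/3) = 6. Minimum is 5/2 at row 1 (c leaves); pivot element 4/3.
Pivot on row 1; the z-row RHS becomes 38/3 − (-13/3)·(5/2) = 47/2.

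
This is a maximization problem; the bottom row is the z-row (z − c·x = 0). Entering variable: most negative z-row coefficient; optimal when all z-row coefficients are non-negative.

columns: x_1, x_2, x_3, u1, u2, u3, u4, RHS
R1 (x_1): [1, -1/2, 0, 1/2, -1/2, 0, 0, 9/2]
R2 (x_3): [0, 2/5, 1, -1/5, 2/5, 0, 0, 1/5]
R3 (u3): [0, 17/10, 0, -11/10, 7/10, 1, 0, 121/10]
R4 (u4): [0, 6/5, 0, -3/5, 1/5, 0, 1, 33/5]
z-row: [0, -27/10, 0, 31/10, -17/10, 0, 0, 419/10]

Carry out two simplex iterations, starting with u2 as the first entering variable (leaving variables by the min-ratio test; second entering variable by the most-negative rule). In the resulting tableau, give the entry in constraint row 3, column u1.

-1/4

Ratio test on column u2 — row 1: entry -1/2 ≤ 0; row 2: (1/5)/(2/5) = 1/2; row 3: (121/10)/(7/10) = 121/7; row 4: (33/5)/(1/5) = 33. Minimum is 1/2 at row 2 (x_3 leaves); pivot element 2/5.
Divide row 2 by 2/5; eliminate column u2 from the other rows.
Second iteration: most negative z-row entry is -1 in column x_2, so x_2 enters.
Ratio test on column x_2 — row 1: entry 0 ≤ 0; row 2: (1/2)/1 = 1/2; row 3: (47/4)/1 = 47/4; row 4: (13/2)/1 = 13/2. Minimum is 1/2 at row 2 (u2 leaves); pivot element 1.
Divide row 2 by 1; eliminate column x_2 from the other rows.
After both pivots, the entry at constraint row 3, column u1 is -1/4.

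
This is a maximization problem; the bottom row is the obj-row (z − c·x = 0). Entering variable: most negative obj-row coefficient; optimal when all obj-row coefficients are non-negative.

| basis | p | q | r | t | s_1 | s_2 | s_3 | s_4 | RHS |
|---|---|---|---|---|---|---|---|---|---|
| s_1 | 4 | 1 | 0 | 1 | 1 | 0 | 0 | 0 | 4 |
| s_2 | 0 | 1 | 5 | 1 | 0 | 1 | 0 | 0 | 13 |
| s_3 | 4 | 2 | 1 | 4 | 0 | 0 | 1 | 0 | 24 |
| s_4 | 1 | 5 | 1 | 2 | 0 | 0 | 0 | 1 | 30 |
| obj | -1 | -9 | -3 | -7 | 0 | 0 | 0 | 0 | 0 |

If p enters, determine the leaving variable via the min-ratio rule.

Column p entries and ratios — s_1: 4/4 = 1; s_2: 0 ≤ 0, skip; s_3: 24/4 = 6; s_4: 30/1 = 30.
Smallest ratio is 1 in the row of s_1, so s_1 leaves.

s_1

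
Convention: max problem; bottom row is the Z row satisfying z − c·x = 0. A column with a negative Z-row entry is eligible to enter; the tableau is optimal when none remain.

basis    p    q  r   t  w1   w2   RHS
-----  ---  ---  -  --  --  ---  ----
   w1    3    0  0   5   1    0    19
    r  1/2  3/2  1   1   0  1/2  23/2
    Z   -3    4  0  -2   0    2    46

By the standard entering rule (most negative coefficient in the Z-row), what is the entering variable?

Negative Z-row entries: p: -3, t: -2.
The most negative is -3 in column p, so p enters.

p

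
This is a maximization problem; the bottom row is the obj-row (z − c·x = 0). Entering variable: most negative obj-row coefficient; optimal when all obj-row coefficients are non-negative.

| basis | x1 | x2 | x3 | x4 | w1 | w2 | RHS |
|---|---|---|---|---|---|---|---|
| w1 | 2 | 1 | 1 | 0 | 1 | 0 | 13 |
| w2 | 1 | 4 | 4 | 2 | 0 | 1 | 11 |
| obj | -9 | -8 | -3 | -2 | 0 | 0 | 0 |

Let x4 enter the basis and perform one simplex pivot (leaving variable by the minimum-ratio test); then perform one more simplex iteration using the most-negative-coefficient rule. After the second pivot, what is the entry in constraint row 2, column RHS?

9/4

Ratio test on column x4 — row 1: entry 0 ≤ 0; row 2: 11/2 = 11/2. Minimum is 11/2 at row 2 (w2 leaves); pivot element 2.
Divide row 2 by 2; eliminate column x4 from the other rows.
Second iteration: most negative obj-row entry is -8 in column x1, so x1 enters.
Ratio test on column x1 — row 1: 13/2 = 13/2; row 2: (11/2)/(1/2) = 11. Minimum is 13/2 at row 1 (w1 leaves); pivot element 2.
Divide row 1 by 2; eliminate column x1 from the other rows.
After both pivots, the entry at constraint row 2, column RHS is 9/4.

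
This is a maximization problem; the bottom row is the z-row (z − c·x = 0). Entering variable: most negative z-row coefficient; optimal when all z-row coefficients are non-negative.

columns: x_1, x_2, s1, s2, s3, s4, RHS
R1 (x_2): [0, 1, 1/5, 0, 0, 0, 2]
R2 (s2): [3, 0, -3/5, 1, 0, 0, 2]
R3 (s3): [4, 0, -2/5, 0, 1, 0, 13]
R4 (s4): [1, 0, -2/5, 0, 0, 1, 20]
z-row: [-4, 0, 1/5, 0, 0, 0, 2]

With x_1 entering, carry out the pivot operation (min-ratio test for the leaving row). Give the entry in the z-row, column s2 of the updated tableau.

4/3

Ratio test on column x_1 — row 1: entry 0 ≤ 0; row 2: 2/3 = 2/3; row 3: 13/4 = 13/4; row 4: 20/1 = 20. Minimum is 2/3 at row 2 (s2 leaves); pivot element 3.
Divide row 2 by 3; eliminate column x_1 from the other rows.
z-row update in column s2: 0 − (-4)·(1/3) = 4/3.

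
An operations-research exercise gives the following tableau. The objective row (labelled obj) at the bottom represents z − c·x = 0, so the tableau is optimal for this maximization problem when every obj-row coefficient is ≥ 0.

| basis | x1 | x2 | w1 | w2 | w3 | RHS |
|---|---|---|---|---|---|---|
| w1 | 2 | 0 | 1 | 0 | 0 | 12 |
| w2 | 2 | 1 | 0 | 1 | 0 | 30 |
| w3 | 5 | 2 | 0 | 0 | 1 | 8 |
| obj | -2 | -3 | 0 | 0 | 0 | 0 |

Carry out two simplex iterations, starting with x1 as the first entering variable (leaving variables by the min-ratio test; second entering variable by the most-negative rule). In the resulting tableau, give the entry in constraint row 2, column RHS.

26

Ratio test on column x1 — row 1: 12/2 = 6; row 2: 30/2 = 15; row 3: 8/5 = 8/5. Minimum is 8/5 at row 3 (w3 leaves); pivot element 5.
Divide row 3 by 5; eliminate column x1 from the other rows.
Second iteration: most negative obj-row entry is -11/5 in column x2, so x2 enters.
Ratio test on column x2 — row 1: entry -4/5 ≤ 0; row 2: (134/5)/(1/5) = 134; row 3: (8/5)/(2/5) = 4. Minimum is 4 at row 3 (x1 leaves); pivot element 2/5.
Divide row 3 by 2/5; eliminate column x2 from the other rows.
After both pivots, the entry at constraint row 2, column RHS is 26.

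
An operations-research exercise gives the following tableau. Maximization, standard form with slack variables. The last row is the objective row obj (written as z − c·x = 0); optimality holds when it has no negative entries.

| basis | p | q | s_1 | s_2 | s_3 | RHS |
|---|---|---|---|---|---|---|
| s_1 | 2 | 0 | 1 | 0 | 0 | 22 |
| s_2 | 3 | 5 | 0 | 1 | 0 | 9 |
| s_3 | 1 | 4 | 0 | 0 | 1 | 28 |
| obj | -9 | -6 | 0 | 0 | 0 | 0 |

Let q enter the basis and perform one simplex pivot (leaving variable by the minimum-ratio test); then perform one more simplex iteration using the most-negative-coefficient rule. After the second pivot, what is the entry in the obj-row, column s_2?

Ratio test on column q — row 1: entry 0 ≤ 0; row 2: 9/5 = 9/5; row 3: 28/4 = 7. Minimum is 9/5 at row 2 (s_2 leaves); pivot element 5.
Divide row 2 by 5; eliminate column q from the other rows.
Second iteration: most negative obj-row entry is -27/5 in column p, so p enters.
Ratio test on column p — row 1: 22/2 = 11; row 2: (9/5)/(3/5) = 3; row 3: entry -7/5 ≤ 0. Minimum is 3 at row 2 (q leaves); pivot element 3/5.
Divide row 2 by 3/5; eliminate column p from the other rows.
After both pivots, the entry at the obj-row, column s_2 is 3.

3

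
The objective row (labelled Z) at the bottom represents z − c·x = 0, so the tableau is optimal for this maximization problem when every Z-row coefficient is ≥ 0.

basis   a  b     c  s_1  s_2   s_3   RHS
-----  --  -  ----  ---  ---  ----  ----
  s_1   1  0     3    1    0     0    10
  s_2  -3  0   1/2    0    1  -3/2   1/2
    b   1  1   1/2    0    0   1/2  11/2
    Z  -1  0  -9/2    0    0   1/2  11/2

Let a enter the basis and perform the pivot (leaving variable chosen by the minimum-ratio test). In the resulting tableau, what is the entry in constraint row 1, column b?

Ratio test on column a — row 1: 10/1 = 10; row 2: entry -3 ≤ 0; row 3: (11/2)/1 = 11/2. Minimum is 11/2 at row 3 (b leaves); pivot element 1.
Divide row 3 by 1; eliminate column a from the other rows.
Row 1 update in column b: 0 − 1·1 = -1.

-1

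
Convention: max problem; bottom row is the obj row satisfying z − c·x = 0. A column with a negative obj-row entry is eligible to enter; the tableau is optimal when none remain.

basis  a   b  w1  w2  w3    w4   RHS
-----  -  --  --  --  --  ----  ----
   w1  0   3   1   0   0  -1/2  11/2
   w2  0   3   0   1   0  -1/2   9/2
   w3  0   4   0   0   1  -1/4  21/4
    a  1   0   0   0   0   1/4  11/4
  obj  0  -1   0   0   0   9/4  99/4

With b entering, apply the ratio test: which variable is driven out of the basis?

w3

Column b entries and ratios — w1: (11/2)/3 = 11/6; w2: (9/2)/3 = 3/2; w3: (21/4)/4 = 21/16; a: 0 ≤ 0, skip.
Smallest ratio is 21/16 in the row of w3, so w3 leaves.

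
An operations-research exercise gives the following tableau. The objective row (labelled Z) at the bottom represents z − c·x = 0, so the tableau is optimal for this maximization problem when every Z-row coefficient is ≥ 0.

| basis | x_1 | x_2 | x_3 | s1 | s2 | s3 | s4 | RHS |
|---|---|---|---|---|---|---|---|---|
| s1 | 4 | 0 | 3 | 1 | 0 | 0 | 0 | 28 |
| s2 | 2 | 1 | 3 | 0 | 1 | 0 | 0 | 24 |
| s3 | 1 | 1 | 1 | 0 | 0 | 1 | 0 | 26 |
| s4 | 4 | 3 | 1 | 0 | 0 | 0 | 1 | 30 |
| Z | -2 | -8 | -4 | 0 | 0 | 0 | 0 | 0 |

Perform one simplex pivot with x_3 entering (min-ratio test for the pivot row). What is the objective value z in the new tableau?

Ratio test on column x_3 — row 1: 28/3 = 28/3; row 2: 24/3 = 8; row 3: 26/1 = 26; row 4: 30/1 = 30. Minimum is 8 at row 2 (s2 leaves); pivot element 3.
Pivot on row 2; the Z-row RHS becomes 0 − (-4)·8 = 32.

32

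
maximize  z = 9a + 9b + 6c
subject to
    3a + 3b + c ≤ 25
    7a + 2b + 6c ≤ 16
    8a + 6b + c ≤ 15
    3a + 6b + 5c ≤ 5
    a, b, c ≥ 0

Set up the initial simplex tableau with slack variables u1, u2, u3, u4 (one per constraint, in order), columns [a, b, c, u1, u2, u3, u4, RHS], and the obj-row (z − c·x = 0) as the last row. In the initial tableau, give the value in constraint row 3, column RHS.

15

The RHS of constraint 3 is b_3 = 15.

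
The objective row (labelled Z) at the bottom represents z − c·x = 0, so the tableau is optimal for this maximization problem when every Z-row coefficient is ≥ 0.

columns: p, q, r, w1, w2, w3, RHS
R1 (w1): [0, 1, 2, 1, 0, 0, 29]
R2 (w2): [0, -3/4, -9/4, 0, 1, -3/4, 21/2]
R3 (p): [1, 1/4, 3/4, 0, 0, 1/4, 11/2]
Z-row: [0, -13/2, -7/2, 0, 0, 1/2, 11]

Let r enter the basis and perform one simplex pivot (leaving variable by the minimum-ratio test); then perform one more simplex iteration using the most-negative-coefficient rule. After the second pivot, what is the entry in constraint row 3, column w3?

Ratio test on column r — row 1: 29/2 = 29/2; row 2: entry -9/4 ≤ 0; row 3: (11/2)/(3/4) = 22/3. Minimum is 22/3 at row 3 (p leaves); pivot element 3/4.
Divide row 3 by 3/4; eliminate column r from the other rows.
Second iteration: most negative Z-row entry is -16/3 in column q, so q enters.
Ratio test on column q — row 1: (43/3)/(1/3) = 43; row 2: entry 0 ≤ 0; row 3: (22/3)/(1/3) = 22. Minimum is 22 at row 3 (r leaves); pivot element 1/3.
Divide row 3 by 1/3; eliminate column q from the other rows.
After both pivots, the entry at constraint row 3, column w3 is 1.

1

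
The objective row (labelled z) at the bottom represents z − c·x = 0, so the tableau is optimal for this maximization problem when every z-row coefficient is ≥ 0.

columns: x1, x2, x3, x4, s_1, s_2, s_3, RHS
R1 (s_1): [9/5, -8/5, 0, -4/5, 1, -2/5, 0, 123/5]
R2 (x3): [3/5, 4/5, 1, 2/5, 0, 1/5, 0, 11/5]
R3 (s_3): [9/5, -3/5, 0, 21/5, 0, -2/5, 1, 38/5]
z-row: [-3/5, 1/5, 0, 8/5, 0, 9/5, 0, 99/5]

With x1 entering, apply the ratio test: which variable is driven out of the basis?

Column x1 entries and ratios — s_1: (123/5)/(9/5) = 41/3; x3: (11/5)/(3/5) = 11/3; s_3: (38/5)/(9/5) = 38/9.
Smallest ratio is 11/3 in the row of x3, so x3 leaves.

x3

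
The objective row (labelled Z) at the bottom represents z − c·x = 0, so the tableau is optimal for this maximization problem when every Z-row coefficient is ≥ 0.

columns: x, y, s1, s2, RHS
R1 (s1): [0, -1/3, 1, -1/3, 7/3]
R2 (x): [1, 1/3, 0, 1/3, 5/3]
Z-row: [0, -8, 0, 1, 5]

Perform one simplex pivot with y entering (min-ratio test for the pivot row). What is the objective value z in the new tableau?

Ratio test on column y — row 1: entry -1/3 ≤ 0; row 2: (5/3)/(1/3) = 5. Minimum is 5 at row 2 (x leaves); pivot element 1/3.
Pivot on row 2; the Z-row RHS becomes 5 − (-8)·5 = 45.

45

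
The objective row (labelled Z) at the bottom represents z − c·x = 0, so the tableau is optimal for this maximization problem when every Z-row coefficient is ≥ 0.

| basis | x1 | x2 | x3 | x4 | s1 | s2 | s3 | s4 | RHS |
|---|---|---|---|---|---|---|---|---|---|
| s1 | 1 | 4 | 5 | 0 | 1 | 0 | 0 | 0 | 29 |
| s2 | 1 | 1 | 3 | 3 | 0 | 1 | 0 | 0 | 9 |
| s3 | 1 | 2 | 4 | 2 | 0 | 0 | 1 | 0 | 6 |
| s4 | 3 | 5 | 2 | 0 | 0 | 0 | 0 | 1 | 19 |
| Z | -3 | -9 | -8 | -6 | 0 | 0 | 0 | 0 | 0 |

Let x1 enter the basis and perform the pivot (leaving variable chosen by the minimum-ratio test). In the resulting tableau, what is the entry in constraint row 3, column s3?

1

Ratio test on column x1 — row 1: 29/1 = 29; row 2: 9/1 = 9; row 3: 6/1 = 6; row 4: 19/3 = 19/3. Minimum is 6 at row 3 (s3 leaves); pivot element 1.
Divide row 3 by 1; eliminate column x1 from the other rows.
In the new row 3, the s3 entry is the old entry divided by the pivot: 1/1 = 1.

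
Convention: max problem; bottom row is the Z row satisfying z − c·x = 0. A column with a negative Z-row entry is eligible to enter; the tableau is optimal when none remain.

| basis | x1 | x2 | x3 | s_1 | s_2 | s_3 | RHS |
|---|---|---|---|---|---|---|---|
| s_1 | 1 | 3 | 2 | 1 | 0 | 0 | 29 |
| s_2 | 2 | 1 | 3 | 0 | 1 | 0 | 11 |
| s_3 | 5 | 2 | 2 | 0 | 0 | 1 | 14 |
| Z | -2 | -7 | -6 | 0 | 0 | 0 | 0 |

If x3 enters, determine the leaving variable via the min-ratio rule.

Column x3 entries and ratios — s_1: 29/2 = 29/2; s_2: 11/3 = 11/3; s_3: 14/2 = 7.
Smallest ratio is 11/3 in the row of s_2, so s_2 leaves.

s_2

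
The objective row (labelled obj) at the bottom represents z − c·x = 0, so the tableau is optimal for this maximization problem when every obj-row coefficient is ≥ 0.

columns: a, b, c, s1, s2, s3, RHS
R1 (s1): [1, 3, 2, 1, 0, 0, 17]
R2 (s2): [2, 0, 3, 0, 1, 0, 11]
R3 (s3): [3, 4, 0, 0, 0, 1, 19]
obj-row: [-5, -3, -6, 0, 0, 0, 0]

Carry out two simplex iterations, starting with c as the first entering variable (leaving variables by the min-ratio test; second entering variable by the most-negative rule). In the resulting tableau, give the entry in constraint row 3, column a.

Ratio test on column c — row 1: 17/2 = 17/2; row 2: 11/3 = 11/3; row 3: entry 0 ≤ 0. Minimum is 11/3 at row 2 (s2 leaves); pivot element 3.
Divide row 2 by 3; eliminate column c from the other rows.
Second iteration: most negative obj-row entry is -3 in column b, so b enters.
Ratio test on column b — row 1: (29/3)/3 = 29/9; row 2: entry 0 ≤ 0; row 3: 19/4 = 19/4. Minimum is 29/9 at row 1 (s1 leaves); pivot element 3.
Divide row 1 by 3; eliminate column b from the other rows.
After both pivots, the entry at constraint row 3, column a is 31/9.

31/9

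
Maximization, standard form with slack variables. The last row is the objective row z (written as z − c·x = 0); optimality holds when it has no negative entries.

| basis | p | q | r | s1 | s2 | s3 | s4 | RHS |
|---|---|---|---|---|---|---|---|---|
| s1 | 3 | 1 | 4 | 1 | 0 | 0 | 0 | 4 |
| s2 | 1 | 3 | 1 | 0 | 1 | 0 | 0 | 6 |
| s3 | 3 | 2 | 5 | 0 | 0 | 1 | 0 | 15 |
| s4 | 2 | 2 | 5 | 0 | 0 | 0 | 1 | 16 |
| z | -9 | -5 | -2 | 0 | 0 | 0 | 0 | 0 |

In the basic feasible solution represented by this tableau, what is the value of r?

r is not in the basis, so in the current basic feasible solution r = 0.

0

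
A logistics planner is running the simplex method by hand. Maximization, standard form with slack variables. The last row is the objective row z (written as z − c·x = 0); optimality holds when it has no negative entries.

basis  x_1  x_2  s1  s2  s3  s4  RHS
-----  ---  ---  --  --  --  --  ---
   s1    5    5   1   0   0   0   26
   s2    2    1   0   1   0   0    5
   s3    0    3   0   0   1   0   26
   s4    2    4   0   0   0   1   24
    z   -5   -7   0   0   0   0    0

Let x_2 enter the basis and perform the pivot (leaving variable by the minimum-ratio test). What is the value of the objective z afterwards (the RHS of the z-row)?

35

Ratio test on column x_2 — row 1: 26/5 = 26/5; row 2: 5/1 = 5; row 3: 26/3 = 26/3; row 4: 24/4 = 6. Minimum is 5 at row 2 (s2 leaves); pivot element 1.
Pivot on row 2; the z-row RHS becomes 0 − (-7)·5 = 35.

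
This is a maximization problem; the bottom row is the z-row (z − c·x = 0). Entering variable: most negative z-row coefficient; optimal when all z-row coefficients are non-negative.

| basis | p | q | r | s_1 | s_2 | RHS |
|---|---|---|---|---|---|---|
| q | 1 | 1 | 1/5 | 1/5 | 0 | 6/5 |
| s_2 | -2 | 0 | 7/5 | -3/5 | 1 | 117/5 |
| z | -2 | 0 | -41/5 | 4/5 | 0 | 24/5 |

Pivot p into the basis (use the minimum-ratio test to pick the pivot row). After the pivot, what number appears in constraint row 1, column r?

1/5

Ratio test on column p — row 1: (6/5)/1 = 6/5; row 2: entry -2 ≤ 0. Minimum is 6/5 at row 1 (q leaves); pivot element 1.
Divide row 1 by 1; eliminate column p from the other rows.
In the new row 1, the r entry is the old entry divided by the pivot: (1/5)/1 = 1/5.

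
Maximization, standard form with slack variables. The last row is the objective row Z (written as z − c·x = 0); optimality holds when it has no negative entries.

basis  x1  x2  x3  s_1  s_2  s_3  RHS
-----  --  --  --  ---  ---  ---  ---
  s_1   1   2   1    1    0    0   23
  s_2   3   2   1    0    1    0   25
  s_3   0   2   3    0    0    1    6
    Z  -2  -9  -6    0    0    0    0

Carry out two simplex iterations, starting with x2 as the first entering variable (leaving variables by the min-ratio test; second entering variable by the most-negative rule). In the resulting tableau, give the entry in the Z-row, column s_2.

Ratio test on column x2 — row 1: 23/2 = 23/2; row 2: 25/2 = 25/2; row 3: 6/2 = 3. Minimum is 3 at row 3 (s_3 leaves); pivot element 2.
Divide row 3 by 2; eliminate column x2 from the other rows.
Second iteration: most negative Z-row entry is -2 in column x1, so x1 enters.
Ratio test on column x1 — row 1: 17/1 = 17; row 2: 19/3 = 19/3; row 3: entry 0 ≤ 0. Minimum is 19/3 at row 2 (s_2 leaves); pivot element 3.
Divide row 2 by 3; eliminate column x1 from the other rows.
After both pivots, the entry at the Z-row, column s_2 is 2/3.

2/3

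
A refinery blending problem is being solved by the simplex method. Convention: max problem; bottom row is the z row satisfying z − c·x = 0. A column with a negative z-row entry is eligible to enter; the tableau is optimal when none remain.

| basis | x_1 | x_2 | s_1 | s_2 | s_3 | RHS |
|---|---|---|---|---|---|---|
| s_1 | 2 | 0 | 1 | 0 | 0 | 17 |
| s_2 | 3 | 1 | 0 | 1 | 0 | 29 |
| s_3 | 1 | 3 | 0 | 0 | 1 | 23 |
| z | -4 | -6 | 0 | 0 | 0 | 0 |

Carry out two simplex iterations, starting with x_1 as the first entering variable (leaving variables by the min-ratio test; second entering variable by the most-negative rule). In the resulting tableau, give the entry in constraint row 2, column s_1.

Ratio test on column x_1 — row 1: 17/2 = 17/2; row 2: 29/3 = 29/3; row 3: 23/1 = 23. Minimum is 17/2 at row 1 (s_1 leaves); pivot element 2.
Divide row 1 by 2; eliminate column x_1 from the other rows.
Second iteration: most negative z-row entry is -6 in column x_2, so x_2 enters.
Ratio test on column x_2 — row 1: entry 0 ≤ 0; row 2: (7/2)/1 = 7/2; row 3: (29/2)/3 = 29/6. Minimum is 7/2 at row 2 (s_2 leaves); pivot element 1.
Divide row 2 by 1; eliminate column x_2 from the other rows.
After both pivots, the entry at constraint row 2, column s_1 is -3/2.

-3/2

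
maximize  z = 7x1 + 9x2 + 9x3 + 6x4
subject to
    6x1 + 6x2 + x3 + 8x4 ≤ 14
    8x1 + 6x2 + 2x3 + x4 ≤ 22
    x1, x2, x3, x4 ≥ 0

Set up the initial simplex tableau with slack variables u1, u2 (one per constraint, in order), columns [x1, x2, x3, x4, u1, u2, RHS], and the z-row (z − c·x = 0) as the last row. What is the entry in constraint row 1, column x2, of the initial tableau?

Constraint 1 has coefficient 6 on x2.

6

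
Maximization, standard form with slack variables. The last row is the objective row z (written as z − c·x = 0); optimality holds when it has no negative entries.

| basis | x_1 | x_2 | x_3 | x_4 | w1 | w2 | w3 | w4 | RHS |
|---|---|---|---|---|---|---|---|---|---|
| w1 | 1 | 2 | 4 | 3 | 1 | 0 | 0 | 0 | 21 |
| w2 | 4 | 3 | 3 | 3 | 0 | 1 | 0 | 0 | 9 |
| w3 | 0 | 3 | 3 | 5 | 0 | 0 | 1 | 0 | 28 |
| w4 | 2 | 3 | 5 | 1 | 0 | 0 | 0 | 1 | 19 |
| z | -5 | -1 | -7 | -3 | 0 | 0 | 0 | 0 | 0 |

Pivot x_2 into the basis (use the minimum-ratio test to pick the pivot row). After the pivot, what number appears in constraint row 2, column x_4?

Ratio test on column x_2 — row 1: 21/2 = 21/2; row 2: 9/3 = 3; row 3: 28/3 = 28/3; row 4: 19/3 = 19/3. Minimum is 3 at row 2 (w2 leaves); pivot element 3.
Divide row 2 by 3; eliminate column x_2 from the other rows.
In the new row 2, the x_4 entry is the old entry divided by the pivot: 3/3 = 1.

1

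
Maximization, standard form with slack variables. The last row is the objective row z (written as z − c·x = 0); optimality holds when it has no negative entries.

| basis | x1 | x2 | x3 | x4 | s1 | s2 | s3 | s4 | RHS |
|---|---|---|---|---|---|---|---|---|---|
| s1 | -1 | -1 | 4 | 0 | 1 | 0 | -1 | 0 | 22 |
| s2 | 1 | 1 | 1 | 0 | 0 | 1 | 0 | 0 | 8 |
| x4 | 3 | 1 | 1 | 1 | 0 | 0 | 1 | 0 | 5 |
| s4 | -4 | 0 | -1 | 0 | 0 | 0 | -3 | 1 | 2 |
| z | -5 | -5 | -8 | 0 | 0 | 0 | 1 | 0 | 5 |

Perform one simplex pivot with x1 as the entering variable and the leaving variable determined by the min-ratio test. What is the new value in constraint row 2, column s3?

-1/3

Ratio test on column x1 — row 1: entry -1 ≤ 0; row 2: 8/1 = 8; row 3: 5/3 = 5/3; row 4: entry -4 ≤ 0. Minimum is 5/3 at row 3 (x4 leaves); pivot element 3.
Divide row 3 by 3; eliminate column x1 from the other rows.
Row 2 update in column s3: 0 − 1·(1/3) = -1/3.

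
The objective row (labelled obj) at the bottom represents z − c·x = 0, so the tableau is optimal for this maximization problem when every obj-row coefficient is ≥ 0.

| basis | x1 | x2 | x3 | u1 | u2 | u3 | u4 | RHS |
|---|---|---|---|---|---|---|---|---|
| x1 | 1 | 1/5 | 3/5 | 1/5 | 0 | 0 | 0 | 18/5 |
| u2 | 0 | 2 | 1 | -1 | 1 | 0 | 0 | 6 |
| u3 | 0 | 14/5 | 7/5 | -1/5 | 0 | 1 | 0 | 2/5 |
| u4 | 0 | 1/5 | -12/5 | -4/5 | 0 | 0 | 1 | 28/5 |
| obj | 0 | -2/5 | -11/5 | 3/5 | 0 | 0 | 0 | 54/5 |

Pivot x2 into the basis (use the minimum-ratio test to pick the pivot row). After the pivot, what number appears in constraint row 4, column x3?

Ratio test on column x2 — row 1: (18/5)/(1/5) = 18; row 2: 6/2 = 3; row 3: (2/5)/(14/5) = 1/7; row 4: (28/5)/(1/5) = 28. Minimum is 1/7 at row 3 (u3 leaves); pivot element 14/5.
Divide row 3 by 14/5; eliminate column x2 from the other rows.
Row 4 update in column x3: -12/5 − (1/5)·(1/2) = -5/2.

-5/2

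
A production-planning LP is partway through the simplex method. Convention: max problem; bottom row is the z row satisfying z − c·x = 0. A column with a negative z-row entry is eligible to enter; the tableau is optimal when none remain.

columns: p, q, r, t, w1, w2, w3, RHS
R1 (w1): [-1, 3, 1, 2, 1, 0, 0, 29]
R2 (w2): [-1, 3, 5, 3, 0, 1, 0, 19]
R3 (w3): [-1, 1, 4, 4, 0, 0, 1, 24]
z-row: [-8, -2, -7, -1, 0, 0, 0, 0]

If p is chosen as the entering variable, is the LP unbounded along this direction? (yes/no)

Every constraint-row entry in column p is ≤ 0, so increasing p is unbounded.

yes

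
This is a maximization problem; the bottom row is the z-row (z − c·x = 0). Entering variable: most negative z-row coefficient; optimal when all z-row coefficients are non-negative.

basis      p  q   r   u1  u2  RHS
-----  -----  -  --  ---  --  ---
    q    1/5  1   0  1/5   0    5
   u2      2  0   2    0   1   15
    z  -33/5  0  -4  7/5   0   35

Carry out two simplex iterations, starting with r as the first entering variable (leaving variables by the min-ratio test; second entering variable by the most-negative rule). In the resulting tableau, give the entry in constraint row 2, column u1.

0

Ratio test on column r — row 1: entry 0 ≤ 0; row 2: 15/2 = 15/2. Minimum is 15/2 at row 2 (u2 leaves); pivot element 2.
Divide row 2 by 2; eliminate column r from the other rows.
Second iteration: most negative z-row entry is -13/5 in column p, so p enters.
Ratio test on column p — row 1: 5/(1/5) = 25; row 2: (15/2)/1 = 15/2. Minimum is 15/2 at row 2 (r leaves); pivot element 1.
Divide row 2 by 1; eliminate column p from the other rows.
After both pivots, the entry at constraint row 2, column u1 is 0.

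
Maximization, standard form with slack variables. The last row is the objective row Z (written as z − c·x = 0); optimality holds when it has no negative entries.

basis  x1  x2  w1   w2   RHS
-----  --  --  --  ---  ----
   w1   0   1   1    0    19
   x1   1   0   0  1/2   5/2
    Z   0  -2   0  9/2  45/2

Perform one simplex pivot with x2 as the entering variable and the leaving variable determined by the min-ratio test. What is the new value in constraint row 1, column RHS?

Ratio test on column x2 — row 1: 19/1 = 19; row 2: entry 0 ≤ 0. Minimum is 19 at row 1 (w1 leaves); pivot element 1.
Divide row 1 by 1; eliminate column x2 from the other rows.
In the new row 1, the RHS entry is the old entry divided by the pivot: 19/1 = 19.

19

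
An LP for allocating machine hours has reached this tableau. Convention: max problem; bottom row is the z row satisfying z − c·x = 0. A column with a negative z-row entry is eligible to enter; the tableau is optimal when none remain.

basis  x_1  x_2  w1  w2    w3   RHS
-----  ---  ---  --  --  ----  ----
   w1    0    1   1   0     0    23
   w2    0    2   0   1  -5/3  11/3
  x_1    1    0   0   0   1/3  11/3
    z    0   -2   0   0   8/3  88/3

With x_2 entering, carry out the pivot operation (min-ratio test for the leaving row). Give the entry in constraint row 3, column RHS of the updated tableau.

11/3

Ratio test on column x_2 — row 1: 23/1 = 23; row 2: (11/3)/2 = 11/6; row 3: entry 0 ≤ 0. Minimum is 11/6 at row 2 (w2 leaves); pivot element 2.
Divide row 2 by 2; eliminate column x_2 from the other rows.
Row 3 update in column RHS: 11/3 − 0·(11/6) = 11/3.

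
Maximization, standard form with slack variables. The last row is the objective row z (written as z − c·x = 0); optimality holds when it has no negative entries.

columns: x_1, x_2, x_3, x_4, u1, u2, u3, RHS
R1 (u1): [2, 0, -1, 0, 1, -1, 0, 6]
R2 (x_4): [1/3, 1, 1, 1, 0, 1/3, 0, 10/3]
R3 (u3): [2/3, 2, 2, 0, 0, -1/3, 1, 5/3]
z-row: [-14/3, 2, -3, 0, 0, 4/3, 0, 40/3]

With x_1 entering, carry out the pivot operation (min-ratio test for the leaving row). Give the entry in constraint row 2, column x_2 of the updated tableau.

0

Ratio test on column x_1 — row 1: 6/2 = 3; row 2: (10/3)/(1/3) = 10; row 3: (5/3)/(2/3) = 5/2. Minimum is 5/2 at row 3 (u3 leaves); pivot element 2/3.
Divide row 3 by 2/3; eliminate column x_1 from the other rows.
Row 2 update in column x_2: 1 − (1/3)·3 = 0.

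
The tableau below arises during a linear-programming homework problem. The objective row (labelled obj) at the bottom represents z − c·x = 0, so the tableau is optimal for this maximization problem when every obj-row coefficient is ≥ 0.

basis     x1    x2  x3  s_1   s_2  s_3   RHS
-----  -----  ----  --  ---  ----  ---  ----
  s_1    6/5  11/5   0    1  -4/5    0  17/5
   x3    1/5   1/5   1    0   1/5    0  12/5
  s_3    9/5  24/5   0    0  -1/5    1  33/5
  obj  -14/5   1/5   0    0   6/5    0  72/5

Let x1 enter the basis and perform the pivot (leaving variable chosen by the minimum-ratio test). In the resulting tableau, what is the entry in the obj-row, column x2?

Ratio test on column x1 — row 1: (17/5)/(6/5) = 17/6; row 2: (12/5)/(1/5) = 12; row 3: (33/5)/(9/5) = 11/3. Minimum is 17/6 at row 1 (s_1 leaves); pivot element 6/5.
Divide row 1 by 6/5; eliminate column x1 from the other rows.
obj-row update in column x2: 1/5 − (-14/5)·(11/6) = 16/3.

16/3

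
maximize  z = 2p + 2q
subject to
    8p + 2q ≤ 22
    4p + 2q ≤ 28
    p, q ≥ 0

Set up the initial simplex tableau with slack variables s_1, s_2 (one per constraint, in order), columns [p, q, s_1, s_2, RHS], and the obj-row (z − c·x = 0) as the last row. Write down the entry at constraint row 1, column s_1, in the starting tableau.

Slack s_1 belongs to constraint 1; its column is the unit vector e_1, so the entry in row 1 is 1.

1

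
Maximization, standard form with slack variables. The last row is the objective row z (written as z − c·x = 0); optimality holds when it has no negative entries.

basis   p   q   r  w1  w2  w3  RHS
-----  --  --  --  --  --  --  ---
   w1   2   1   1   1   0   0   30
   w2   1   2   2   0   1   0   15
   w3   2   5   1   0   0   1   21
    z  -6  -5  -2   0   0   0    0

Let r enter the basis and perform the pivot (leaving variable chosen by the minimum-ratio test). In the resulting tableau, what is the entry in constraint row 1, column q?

0

Ratio test on column r — row 1: 30/1 = 30; row 2: 15/2 = 15/2; row 3: 21/1 = 21. Minimum is 15/2 at row 2 (w2 leaves); pivot element 2.
Divide row 2 by 2; eliminate column r from the other rows.
Row 1 update in column q: 1 − 1·1 = 0.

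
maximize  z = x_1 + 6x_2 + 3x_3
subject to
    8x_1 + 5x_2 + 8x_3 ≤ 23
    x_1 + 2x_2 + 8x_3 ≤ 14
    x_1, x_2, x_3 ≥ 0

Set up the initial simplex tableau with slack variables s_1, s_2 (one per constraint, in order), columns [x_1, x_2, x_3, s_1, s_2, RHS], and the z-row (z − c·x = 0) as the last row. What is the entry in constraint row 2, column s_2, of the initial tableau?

1

Slack s_2 belongs to constraint 2; its column is the unit vector e_2, so the entry in row 2 is 1.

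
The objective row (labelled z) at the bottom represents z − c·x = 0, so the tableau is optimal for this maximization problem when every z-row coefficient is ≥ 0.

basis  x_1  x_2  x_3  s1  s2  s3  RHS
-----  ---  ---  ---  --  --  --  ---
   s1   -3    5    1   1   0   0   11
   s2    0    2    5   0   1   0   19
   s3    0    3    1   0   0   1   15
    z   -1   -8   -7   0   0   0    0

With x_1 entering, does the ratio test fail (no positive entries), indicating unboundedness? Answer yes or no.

yes

Every constraint-row entry in column x_1 is ≤ 0, so increasing x_1 is unbounded.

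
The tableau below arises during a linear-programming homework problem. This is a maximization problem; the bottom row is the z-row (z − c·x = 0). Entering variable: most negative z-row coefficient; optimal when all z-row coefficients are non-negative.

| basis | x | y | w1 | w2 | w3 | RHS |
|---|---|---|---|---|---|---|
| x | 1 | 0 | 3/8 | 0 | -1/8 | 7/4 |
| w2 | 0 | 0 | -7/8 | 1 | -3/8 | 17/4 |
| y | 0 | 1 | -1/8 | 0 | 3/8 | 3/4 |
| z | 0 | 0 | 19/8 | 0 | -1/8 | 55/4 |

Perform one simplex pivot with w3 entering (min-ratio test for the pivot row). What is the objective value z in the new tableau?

14

Ratio test on column w3 — row 1: entry -1/8 ≤ 0; row 2: entry -3/8 ≤ 0; row 3: (3/4)/(3/8) = 2. Minimum is 2 at row 3 (y leaves); pivot element 3/8.
Pivot on row 3; the z-row RHS becomes 55/4 − (-1/8)·2 = 14.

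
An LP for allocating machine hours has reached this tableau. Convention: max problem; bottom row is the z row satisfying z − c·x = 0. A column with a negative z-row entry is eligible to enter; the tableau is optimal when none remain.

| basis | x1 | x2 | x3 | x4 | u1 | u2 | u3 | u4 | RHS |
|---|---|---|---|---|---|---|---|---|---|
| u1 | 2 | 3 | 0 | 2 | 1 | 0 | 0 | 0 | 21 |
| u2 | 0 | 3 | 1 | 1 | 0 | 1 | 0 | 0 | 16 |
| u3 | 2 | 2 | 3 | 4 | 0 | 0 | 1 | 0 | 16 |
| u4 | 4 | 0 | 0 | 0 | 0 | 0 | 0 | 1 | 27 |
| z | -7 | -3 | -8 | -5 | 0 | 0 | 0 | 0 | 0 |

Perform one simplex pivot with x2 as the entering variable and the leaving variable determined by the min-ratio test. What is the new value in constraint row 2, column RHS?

16/3

Ratio test on column x2 — row 1: 21/3 = 7; row 2: 16/3 = 16/3; row 3: 16/2 = 8; row 4: entry 0 ≤ 0. Minimum is 16/3 at row 2 (u2 leaves); pivot element 3.
Divide row 2 by 3; eliminate column x2 from the other rows.
In the new row 2, the RHS entry is the old entry divided by the pivot: 16/3 = 16/3.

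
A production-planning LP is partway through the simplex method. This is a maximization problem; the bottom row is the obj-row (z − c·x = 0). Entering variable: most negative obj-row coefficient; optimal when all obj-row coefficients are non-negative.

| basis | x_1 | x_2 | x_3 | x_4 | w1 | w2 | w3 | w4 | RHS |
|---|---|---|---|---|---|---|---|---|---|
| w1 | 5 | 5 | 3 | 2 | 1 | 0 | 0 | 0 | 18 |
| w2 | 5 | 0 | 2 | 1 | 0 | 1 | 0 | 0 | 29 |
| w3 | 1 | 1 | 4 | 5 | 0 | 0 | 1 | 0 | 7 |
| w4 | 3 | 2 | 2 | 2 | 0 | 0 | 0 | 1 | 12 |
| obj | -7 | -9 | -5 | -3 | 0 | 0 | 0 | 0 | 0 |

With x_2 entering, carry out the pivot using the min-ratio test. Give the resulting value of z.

Ratio test on column x_2 — row 1: 18/5 = 18/5; row 2: entry 0 ≤ 0; row 3: 7/1 = 7; row 4: 12/2 = 6. Minimum is 18/5 at row 1 (w1 leaves); pivot element 5.
Pivot on row 1; the obj-row RHS becomes 0 − (-9)·(18/5) = 162/5.

162/5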